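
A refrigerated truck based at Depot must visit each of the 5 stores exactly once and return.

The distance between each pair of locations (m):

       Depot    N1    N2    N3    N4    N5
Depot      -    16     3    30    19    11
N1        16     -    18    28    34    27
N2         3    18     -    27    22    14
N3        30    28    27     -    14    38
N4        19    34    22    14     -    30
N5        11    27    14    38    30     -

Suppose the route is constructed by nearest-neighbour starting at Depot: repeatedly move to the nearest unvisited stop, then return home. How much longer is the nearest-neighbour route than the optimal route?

Depot: N2=3, N5=11, N1=16, N4=19, N3=30 ⇒ N2
N2: N5=14, N1=18, N4=22, N3=27 ⇒ N5
N5: N1=27, N4=30, N3=38 ⇒ N1
N1: N3=28, N4=34 ⇒ N3
N3: N4=14 ⇒ N4
NN route Depot → N2 → N5 → N1 → N3 → N4 → Depot costs 105.
Optimal: Depot → N2 → N1 → N3 → N4 → N5 → Depot costs 104 (by enumerating all 60 distinct tours).
Excess = 105 − 104 = 1.

The nearest-neighbour route is 1 m longer than optimal.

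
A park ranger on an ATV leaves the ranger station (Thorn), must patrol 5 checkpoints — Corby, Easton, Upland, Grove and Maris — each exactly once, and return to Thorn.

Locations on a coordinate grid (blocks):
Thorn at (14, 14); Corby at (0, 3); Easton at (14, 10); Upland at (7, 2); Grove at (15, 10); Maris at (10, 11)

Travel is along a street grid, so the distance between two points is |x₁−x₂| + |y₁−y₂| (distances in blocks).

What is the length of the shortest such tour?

With 5 stops there are 5!/2 = 60 distinct round trips (a route and its reverse cost the same).
Thorn → Corby → Easton → Upland → Grove → Maris → Thorn: 25+21+15+16+6+7 = 90
Thorn → Corby → Easton → Upland → Maris → Grove → Thorn: 25+21+15+12+6+5 = 84
Thorn → Corby → Easton → Grove → Upland → Maris → Thorn: 25+21+1+16+12+7 = 82
Thorn → Corby → Easton → Grove → Maris → Upland → Thorn: 25+21+1+6+12+19 = 84
Thorn → Corby → Easton → Maris → Upland → Grove → Thorn: 25+21+5+12+16+5 = 84
Thorn → Corby → Easton → Maris → Grove → Upland → Thorn: 25+21+5+6+16+19 = 92
Thorn → Corby → Upland → Easton → Grove → Maris → Thorn: 25+8+15+1+6+7 = 62
Thorn → Corby → Upland → Easton → Maris → Grove → Thorn: 25+8+15+5+6+5 = 64
Thorn → Corby → Upland → Grove → Easton → Maris → Thorn: 25+8+16+1+5+7 = 62
Thorn → Corby → Upland → Grove → Maris → Easton → Thorn: 25+8+16+6+5+4 = 64
Thorn → Corby → Upland → Maris → Easton → Grove → Thorn: 25+8+12+5+1+5 = 56
Thorn → Corby → Upland → Maris → Grove → Easton → Thorn: 25+8+12+6+1+4 = 56
Thorn → Corby → Grove → Easton → Upland → Maris → Thorn: 25+22+1+15+12+7 = 82
Thorn → Corby → Grove → Easton → Maris → Upland → Thorn: 25+22+1+5+12+19 = 84
… (46 more)
Thorn → Easton → Grove → Corby → Upland → Maris → Thorn: 4+1+22+8+12+7 = 54  ← best
The minimum is 54.
One optimal route: Thorn → Easton → Grove → Corby → Upland → Maris → Thorn (or its reverse).

54 blocks — the shortest possible round trip.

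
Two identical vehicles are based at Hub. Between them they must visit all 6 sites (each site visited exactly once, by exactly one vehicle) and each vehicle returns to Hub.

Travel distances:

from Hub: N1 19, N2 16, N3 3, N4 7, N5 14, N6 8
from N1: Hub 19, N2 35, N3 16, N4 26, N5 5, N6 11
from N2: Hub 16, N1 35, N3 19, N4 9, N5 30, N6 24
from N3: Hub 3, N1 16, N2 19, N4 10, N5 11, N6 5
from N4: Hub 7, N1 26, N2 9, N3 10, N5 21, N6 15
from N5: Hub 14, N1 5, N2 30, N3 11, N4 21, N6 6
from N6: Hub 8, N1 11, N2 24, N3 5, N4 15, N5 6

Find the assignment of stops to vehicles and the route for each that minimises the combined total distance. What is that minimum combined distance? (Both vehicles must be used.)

Check every non-empty split of the stops between the two vehicles; for each half take its own optimal tour:
  {N1} + {N2, N3, N4, N5, N6}: 38 + 60 = 98
  {N2} + {N1, N3, N4, N5, N6}: 32 + 52 = 84
  {N1, N2} + {N3, N4, N5, N6}: 70 + 42 = 112
  {N3} + {N1, N2, N4, N5, N6}: 6 + 70 = 76
  {N1, N3} + {N2, N4, N5, N6}: 38 + 60 = 98
  {N2, N3} + {N1, N4, N5, N6}: 38 + 52 = 90
  … (31 splits in total)
  {N2, N4} + {N1, N3, N5, N6}: 32 + 38 = 70  ← best
Best: vehicle 1 Hub → N2 → N4 → Hub = 32; vehicle 2 Hub → N1 → N5 → N6 → N3 → Hub = 38; combined 70.

Minimum combined distance: 70.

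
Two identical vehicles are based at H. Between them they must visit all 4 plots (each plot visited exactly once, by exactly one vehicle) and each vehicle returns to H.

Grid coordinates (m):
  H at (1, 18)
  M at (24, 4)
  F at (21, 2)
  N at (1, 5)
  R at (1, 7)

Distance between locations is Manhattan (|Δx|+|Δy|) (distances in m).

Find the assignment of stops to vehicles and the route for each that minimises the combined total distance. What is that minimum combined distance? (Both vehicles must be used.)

Minimum combined distance: 100 m.

Check every non-empty split of the stops between the two vehicles; for each half take its own optimal tour:
  {M} + {F, N, R}: 74 + 72 = 146
  {F} + {M, N, R}: 72 + 74 = 146
  {M, F} + {N, R}: 78 + 26 = 104
  {N} + {M, F, R}: 26 + 78 = 104
  {M, N} + {F, R}: 74 + 72 = 146
  {F, N} + {M, R}: 72 + 74 = 146
  … (7 splits in total)
  {M, F, N} + {R}: 78 + 22 = 100  ← best
Best: vehicle 1 H → M → F → N → H = 78; vehicle 2 H → R → H = 22; combined 100.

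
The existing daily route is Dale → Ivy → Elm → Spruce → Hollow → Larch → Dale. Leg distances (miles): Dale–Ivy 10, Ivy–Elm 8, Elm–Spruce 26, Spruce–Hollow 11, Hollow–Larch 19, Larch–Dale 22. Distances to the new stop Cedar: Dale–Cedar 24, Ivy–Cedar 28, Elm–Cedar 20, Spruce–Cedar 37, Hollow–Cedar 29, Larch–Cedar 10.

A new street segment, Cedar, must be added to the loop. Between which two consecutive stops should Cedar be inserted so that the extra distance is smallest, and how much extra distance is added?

Insertion cost between consecutive stops i–j is d(i,Cedar) + d(Cedar,j) − d(i,j):
  between Dale and Ivy: 24 + 28 − 10 = 42
  between Ivy and Elm: 28 + 20 − 8 = 40
  between Elm and Spruce: 20 + 37 − 26 = 31
  between Spruce and Hollow: 37 + 29 − 11 = 55
  between Hollow and Larch: 29 + 10 − 19 = 20
  between Larch and Dale: 10 + 24 − 22 = 12
Cheapest insertion is between Larch and Dale, adding 12.
New total = 96 + 12 = 108.

Adding 12 miles by placing Cedar on the Larch–Dale leg.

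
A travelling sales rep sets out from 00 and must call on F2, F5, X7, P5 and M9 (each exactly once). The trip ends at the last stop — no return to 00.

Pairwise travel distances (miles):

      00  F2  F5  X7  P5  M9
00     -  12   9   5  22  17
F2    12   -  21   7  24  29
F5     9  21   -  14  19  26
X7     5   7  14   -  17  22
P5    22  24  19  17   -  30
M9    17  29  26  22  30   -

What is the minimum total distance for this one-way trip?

There are 5! = 120 possible orderings.
00 → F2 → F5 → X7 → P5 → M9: 12+21+14+17+30 = 94
00 → F2 → F5 → X7 → M9 → P5: 12+21+14+22+30 = 99
00 → F2 → F5 → P5 → X7 → M9: 12+21+19+17+22 = 91
00 → F2 → F5 → P5 → M9 → X7: 12+21+19+30+22 = 104
00 → F2 → F5 → M9 → X7 → P5: 12+21+26+22+17 = 98
00 → F2 → F5 → M9 → P5 → X7: 12+21+26+30+17 = 106
00 → F2 → X7 → F5 → P5 → M9: 12+7+14+19+30 = 82
00 → F2 → X7 → F5 → M9 → P5: 12+7+14+26+30 = 89
00 → F2 → X7 → P5 → F5 → M9: 12+7+17+19+26 = 81
00 → F2 → X7 → P5 → M9 → F5: 12+7+17+30+26 = 92
00 → F2 → X7 → M9 → F5 → P5: 12+7+22+26+19 = 86
00 → F2 → X7 → M9 → P5 → F5: 12+7+22+30+19 = 90
00 → F2 → P5 → F5 → X7 → M9: 12+24+19+14+22 = 91
00 → F2 → P5 → F5 → M9 → X7: 12+24+19+26+22 = 103
… (106 more)
The minimum is 81.
One shortest path: 00 → F2 → X7 → P5 → F5 → M9.

Minimum one-way distance = 81 miles.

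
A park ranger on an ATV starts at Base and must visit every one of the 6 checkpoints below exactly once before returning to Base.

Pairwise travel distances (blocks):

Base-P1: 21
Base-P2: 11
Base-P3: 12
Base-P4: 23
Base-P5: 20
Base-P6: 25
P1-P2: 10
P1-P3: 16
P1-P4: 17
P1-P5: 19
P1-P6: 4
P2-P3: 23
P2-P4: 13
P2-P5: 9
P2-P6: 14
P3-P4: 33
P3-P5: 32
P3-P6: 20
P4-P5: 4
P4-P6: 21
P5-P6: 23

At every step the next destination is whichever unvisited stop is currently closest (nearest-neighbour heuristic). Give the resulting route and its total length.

77 blocks along Base → P2 → P5 → P4 → P1 → P6 → P3 → Base.

Base → [P2:11 / P3:12 / P5:20 / P1:21 / P4:23 / P6:25] → P2 (11)
P2 → [P5:9 / P1:10 / P4:13 / P6:14 / P3:23] → P5 (9)
P5 → [P4:4 / P1:19 / P6:23 / P3:32] → P4 (4)
P4 → [P1:17 / P6:21 / P3:33] → P1 (17)
P1 → [P6:4 / P3:16] → P6 (4)
P6 → [P3:20] → P3 (20)
Return P3→Base: 12.
Total = 11 + 9 + 4 + 17 + 4 + 20 + 12 = 77.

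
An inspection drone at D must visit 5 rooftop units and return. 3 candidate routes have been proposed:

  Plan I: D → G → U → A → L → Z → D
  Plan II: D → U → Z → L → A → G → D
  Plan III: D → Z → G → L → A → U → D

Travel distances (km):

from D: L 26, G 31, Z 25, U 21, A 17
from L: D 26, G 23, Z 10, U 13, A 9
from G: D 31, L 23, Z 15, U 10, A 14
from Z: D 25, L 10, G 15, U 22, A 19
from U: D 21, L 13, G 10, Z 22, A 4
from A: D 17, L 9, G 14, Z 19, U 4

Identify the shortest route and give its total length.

89 km — Plan I is the shortest.

Plan I: 31 + 10 + 4 + 9 + 10 + 25 = 89
Plan II: 21 + 22 + 10 + 9 + 14 + 31 = 107
Plan III: 25 + 15 + 23 + 9 + 4 + 21 = 97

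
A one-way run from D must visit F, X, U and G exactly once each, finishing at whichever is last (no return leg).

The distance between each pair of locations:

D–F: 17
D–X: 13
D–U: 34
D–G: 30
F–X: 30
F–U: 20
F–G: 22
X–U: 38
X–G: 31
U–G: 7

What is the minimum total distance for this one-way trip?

Shortest open route: 70.

There are 4! = 24 possible orderings.
D→F→X→U→G: 17+30+38+7 = 92
D→F→X→G→U: 17+30+31+7 = 85
D→F→U→X→G: 17+20+38+31 = 106
D→F→U→G→X: 17+20+7+31 = 75
D→F→G→X→U: 17+22+31+38 = 108
D→F→G→U→X: 17+22+7+38 = 84
D→X→F→U→G: 13+30+20+7 = 70
D→X→F→G→U: 13+30+22+7 = 72
D→X→U→F→G: 13+38+20+22 = 93
D→X→U→G→F: 13+38+7+22 = 80
D→X→G→F→U: 13+31+22+20 = 86
D→X→G→U→F: 13+31+7+20 = 71
D→U→F→X→G: 34+20+30+31 = 115
D→U→F→G→X: 34+20+22+31 = 107
… (10 more)
The minimum is 70.
One shortest path: D → X → F → U → G.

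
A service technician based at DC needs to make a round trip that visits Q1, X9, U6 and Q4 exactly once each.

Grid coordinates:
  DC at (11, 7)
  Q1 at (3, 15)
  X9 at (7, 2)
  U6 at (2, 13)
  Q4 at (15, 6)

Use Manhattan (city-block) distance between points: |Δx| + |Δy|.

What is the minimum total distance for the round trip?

Shortest round trip = 52.

DC - Q1 - X9 - U6 - Q4 - DC: 16+17+16+20+5 = 74
DC - Q1 - X9 - Q4 - U6 - DC: 16+17+12+20+15 = 80
DC - Q1 - U6 - X9 - Q4 - DC: 16+3+16+12+5 = 52
DC - Q1 - U6 - Q4 - X9 - DC: 16+3+20+12+9 = 60
DC - Q1 - Q4 - X9 - U6 - DC: 16+21+12+16+15 = 80
DC - Q1 - Q4 - U6 - X9 - DC: 16+21+20+16+9 = 82
DC - X9 - Q1 - U6 - Q4 - DC: 9+17+3+20+5 = 54
DC - X9 - Q1 - Q4 - U6 - DC: 9+17+21+20+15 = 82
DC - X9 - U6 - Q1 - Q4 - DC: 9+16+3+21+5 = 54
DC - X9 - Q4 - Q1 - U6 - DC: 9+12+21+3+15 = 60
DC - U6 - Q1 - X9 - Q4 - DC: 15+3+17+12+5 = 52
DC - U6 - X9 - Q1 - Q4 - DC: 15+16+17+21+5 = 74
The minimum is 52.
One optimal route: DC → Q1 → U6 → X9 → Q4 → DC (or its reverse).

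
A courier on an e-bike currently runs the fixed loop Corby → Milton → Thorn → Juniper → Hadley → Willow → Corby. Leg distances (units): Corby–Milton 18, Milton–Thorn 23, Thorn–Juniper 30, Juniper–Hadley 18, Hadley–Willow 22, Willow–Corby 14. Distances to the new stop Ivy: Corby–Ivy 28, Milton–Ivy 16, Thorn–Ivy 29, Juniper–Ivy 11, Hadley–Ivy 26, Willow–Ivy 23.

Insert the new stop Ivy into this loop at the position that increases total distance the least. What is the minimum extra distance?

Insertion cost between consecutive stops i–j is d(i,Ivy) + d(Ivy,j) − d(i,j):
  between Corby and Milton: 28 + 16 − 18 = 26
  between Milton and Thorn: 16 + 29 − 23 = 22
  between Thorn and Juniper: 29 + 11 − 30 = 10
  between Juniper and Hadley: 11 + 26 − 18 = 19
  between Hadley and Willow: 26 + 23 − 22 = 27
  between Willow and Corby: 23 + 28 − 14 = 37
Cheapest insertion is between Thorn and Juniper, adding 10.
New total = 125 + 10 = 135.

+10 — insert Ivy between Thorn and Juniper.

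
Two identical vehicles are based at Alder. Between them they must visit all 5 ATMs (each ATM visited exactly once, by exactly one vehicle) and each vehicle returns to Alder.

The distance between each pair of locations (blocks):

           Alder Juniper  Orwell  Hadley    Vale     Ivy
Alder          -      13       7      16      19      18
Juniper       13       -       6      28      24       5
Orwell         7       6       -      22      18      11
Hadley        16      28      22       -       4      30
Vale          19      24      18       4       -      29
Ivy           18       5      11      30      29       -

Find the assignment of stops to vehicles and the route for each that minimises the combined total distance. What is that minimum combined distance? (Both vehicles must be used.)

There are 2^4 − 1 = 15 ways to divide the 5 stops into two non-empty groups. For each, the best each vehicle can do is its own shortest tour through its group:
  {Juniper} + {Orwell, Hadley, Vale, Ivy}: 26 + 67 = 93
  {Orwell} + {Juniper, Hadley, Vale, Ivy}: 14 + 67 = 81
  {Juniper, Orwell} + {Hadley, Vale, Ivy}: 26 + 67 = 93
  {Hadley} + {Juniper, Orwell, Vale, Ivy}: 32 + 66 = 98
  {Juniper, Hadley} + {Orwell, Vale, Ivy}: 57 + 66 = 123
  {Orwell, Hadley} + {Juniper, Vale, Ivy}: 45 + 66 = 111
  … (15 splits in total)
  {Hadley, Vale} + {Juniper, Orwell, Ivy}: 39 + 36 = 75  ← best
Best: vehicle 1 Alder → Hadley → Vale → Alder = 39; vehicle 2 Alder → Juniper → Ivy → Orwell → Alder = 36; combined 75.

75 blocks — the smallest possible combined total.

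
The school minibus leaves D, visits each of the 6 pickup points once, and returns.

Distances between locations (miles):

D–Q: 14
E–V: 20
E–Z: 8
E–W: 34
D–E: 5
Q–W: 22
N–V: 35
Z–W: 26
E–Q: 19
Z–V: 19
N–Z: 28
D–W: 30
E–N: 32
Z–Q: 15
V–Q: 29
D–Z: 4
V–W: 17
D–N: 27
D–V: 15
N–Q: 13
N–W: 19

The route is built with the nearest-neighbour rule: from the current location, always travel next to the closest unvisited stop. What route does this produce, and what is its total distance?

D → [Z:4 / E:5 / Q:14 / V:15 / N:27 / W:30] → Z (4)
Z → [E:8 / Q:15 / V:19 / W:26 / N:28] → E (8)
E → [Q:19 / V:20 / N:32 / W:34] → Q (19)
Q → [N:13 / W:22 / V:29] → N (13)
N → [W:19 / V:35] → W (19)
W → [V:17] → V (17)
Return V→D: 15.
Total = 4 + 8 + 19 + 13 + 19 + 17 + 15 = 95.

Total distance 95 miles via the nearest-neighbour route D → Z → E → Q → N → W → V → D.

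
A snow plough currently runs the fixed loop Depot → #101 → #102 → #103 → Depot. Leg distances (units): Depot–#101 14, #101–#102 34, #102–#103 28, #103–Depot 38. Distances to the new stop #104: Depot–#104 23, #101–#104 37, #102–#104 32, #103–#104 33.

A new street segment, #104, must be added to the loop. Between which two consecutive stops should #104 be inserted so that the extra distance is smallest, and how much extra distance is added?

Adding 18 by placing #104 on the #103–Depot leg.

Insertion cost between consecutive stops i–j is d(i,#104) + d(#104,j) − d(i,j):
  between Depot and #101: 23 + 37 − 14 = 46
  between #101 and #102: 37 + 32 − 34 = 35
  between #102 and #103: 32 + 33 − 28 = 37
  between #103 and Depot: 33 + 23 − 38 = 18
Cheapest insertion is between #103 and Depot, adding 18.
New total = 114 + 18 = 132.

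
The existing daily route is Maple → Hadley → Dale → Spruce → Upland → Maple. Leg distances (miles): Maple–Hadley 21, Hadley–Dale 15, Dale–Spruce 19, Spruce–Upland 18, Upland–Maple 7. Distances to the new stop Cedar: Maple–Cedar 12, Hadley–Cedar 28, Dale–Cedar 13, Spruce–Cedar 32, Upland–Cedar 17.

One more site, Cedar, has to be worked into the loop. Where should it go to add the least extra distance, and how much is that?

Insertion cost between consecutive stops i–j is d(i,Cedar) + d(Cedar,j) − d(i,j):
  between Maple and Hadley: 12 + 28 − 21 = 19
  between Hadley and Dale: 28 + 13 − 15 = 26
  between Dale and Spruce: 13 + 32 − 19 = 26
  between Spruce and Upland: 32 + 17 − 18 = 31
  between Upland and Maple: 17 + 12 − 7 = 22
Cheapest insertion is between Maple and Hadley, adding 19.
New total = 80 + 19 = 99.

Minimum extra distance: 19 miles, inserting Cedar between Maple and Hadley.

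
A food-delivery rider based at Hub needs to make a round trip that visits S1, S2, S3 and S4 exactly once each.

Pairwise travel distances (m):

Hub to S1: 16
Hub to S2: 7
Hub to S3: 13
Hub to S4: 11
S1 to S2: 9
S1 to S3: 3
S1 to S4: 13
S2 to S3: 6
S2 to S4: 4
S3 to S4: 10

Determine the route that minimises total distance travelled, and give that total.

40 m — the shortest possible round trip.

With 4 stops there are 4!/2 = 12 distinct round trips (a route and its reverse cost the same).
Hub→S1→S2→S3→S4→Hub: 16+9+6+10+11 = 52
Hub→S1→S2→S4→S3→Hub: 16+9+4+10+13 = 52
Hub→S1→S3→S2→S4→Hub: 16+3+6+4+11 = 40
Hub→S1→S3→S4→S2→Hub: 16+3+10+4+7 = 40
Hub→S1→S4→S2→S3→Hub: 16+13+4+6+13 = 52
Hub→S1→S4→S3→S2→Hub: 16+13+10+6+7 = 52
Hub→S2→S1→S3→S4→Hub: 7+9+3+10+11 = 40
Hub→S2→S1→S4→S3→Hub: 7+9+13+10+13 = 52
Hub→S2→S3→S1→S4→Hub: 7+6+3+13+11 = 40
Hub→S2→S4→S1→S3→Hub: 7+4+13+3+13 = 40
Hub→S3→S1→S2→S4→Hub: 13+3+9+4+11 = 40
Hub→S3→S2→S1→S4→Hub: 13+6+9+13+11 = 52
The minimum is 40.
One optimal route: Hub → S1 → S3 → S2 → S4 → Hub (or its reverse).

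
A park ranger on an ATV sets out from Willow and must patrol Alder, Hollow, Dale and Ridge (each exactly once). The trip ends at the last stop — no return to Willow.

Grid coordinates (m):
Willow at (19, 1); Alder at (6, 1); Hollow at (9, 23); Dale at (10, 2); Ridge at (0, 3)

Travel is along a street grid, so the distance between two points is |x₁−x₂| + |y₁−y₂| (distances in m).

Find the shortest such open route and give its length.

Minimum one-way distance = 52 m.

There are 4! = 24 possible orderings.
Willow→Alder→Hollow→Dale→Ridge: 13+25+22+11 = 71
Willow→Alder→Hollow→Ridge→Dale: 13+25+29+11 = 78
Willow→Alder→Dale→Hollow→Ridge: 13+5+22+29 = 69
Willow→Alder→Dale→Ridge→Hollow: 13+5+11+29 = 58
Willow→Alder→Ridge→Hollow→Dale: 13+8+29+22 = 72
Willow→Alder→Ridge→Dale→Hollow: 13+8+11+22 = 54
Willow→Hollow→Alder→Dale→Ridge: 32+25+5+11 = 73
Willow→Hollow→Alder→Ridge→Dale: 32+25+8+11 = 76
Willow→Hollow→Dale→Alder→Ridge: 32+22+5+8 = 67
Willow→Hollow→Dale→Ridge→Alder: 32+22+11+8 = 73
Willow→Hollow→Ridge→Alder→Dale: 32+29+8+5 = 74
Willow→Hollow→Ridge→Dale→Alder: 32+29+11+5 = 77
Willow→Dale→Alder→Hollow→Ridge: 10+5+25+29 = 69
Willow→Dale→Alder→Ridge→Hollow: 10+5+8+29 = 52
… (10 more)
The minimum is 52.
One shortest path: Willow → Dale → Alder → Ridge → Hollow.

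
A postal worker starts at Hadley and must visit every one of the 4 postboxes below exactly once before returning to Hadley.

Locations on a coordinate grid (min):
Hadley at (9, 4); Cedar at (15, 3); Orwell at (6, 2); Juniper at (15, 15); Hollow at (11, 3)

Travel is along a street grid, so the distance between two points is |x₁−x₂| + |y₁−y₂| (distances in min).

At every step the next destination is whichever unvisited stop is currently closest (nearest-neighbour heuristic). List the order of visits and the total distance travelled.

Hadley → [Hollow:3 / Orwell:5 / Cedar:7 / Juniper:17] → Hollow (3)
Hollow → [Cedar:4 / Orwell:6 / Juniper:16] → Cedar (4)
Cedar → [Orwell:10 / Juniper:12] → Orwell (10)
Orwell → [Juniper:22] → Juniper (22)
Return Juniper→Hadley: 17.
Total = 3 + 4 + 10 + 22 + 17 = 56.

56 min along Hadley → Hollow → Cedar → Orwell → Juniper → Hadley.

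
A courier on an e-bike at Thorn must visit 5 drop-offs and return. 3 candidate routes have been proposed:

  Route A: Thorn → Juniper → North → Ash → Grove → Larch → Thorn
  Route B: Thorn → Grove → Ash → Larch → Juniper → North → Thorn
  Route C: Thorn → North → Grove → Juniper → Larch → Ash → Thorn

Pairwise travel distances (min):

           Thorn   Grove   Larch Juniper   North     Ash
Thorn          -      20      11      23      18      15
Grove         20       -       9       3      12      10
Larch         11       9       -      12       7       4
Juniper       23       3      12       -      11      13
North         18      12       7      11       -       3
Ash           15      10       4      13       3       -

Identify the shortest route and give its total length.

Shortest is Route C, total 64 min.

Route A: 23 + 11 + 3 + 10 + 9 + 11 = 67
Route B: 20 + 10 + 4 + 12 + 11 + 18 = 75
Route C: 18 + 12 + 3 + 12 + 4 + 15 = 64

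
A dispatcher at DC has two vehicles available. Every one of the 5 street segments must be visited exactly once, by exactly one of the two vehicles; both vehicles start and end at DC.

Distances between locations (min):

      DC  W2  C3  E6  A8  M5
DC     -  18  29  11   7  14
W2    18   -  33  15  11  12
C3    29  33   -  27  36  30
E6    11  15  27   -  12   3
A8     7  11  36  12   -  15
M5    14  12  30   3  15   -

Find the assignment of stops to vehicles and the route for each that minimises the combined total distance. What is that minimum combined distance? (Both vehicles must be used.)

Check every non-empty split of the stops between the two vehicles; for each half take its own optimal tour:
  {W2} + {C3, E6, A8, M5}: 36 + 81 = 117
  {C3} + {W2, E6, A8, M5}: 58 + 44 = 102
  {W2, C3} + {E6, A8, M5}: 80 + 36 = 116
  {E6} + {W2, C3, A8, M5}: 22 + 89 = 111
  {W2, E6} + {C3, A8, M5}: 44 + 81 = 125
  {C3, E6} + {W2, A8, M5}: 67 + 44 = 111
  … (15 splits in total)
Best: vehicle 1 DC → C3 → DC = 58; vehicle 2 DC → E6 → M5 → W2 → A8 → DC = 44; combined 102.

Minimum combined distance: 102 min.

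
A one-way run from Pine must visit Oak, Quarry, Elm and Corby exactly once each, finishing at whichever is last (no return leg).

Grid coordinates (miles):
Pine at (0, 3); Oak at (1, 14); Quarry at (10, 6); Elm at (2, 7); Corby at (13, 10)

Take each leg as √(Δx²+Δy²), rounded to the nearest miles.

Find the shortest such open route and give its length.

There are 4! = 24 possible orderings.
Pine - Oak - Quarry - Elm - Corby: 11+12+8+11 = 42
Pine - Oak - Quarry - Corby - Elm: 11+12+5+11 = 39
Pine - Oak - Elm - Quarry - Corby: 11+7+8+5 = 31
Pine - Oak - Elm - Corby - Quarry: 11+7+11+5 = 34
Pine - Oak - Corby - Quarry - Elm: 11+13+5+8 = 37
Pine - Oak - Corby - Elm - Quarry: 11+13+11+8 = 43
Pine - Quarry - Oak - Elm - Corby: 10+12+7+11 = 40
Pine - Quarry - Oak - Corby - Elm: 10+12+13+11 = 46
Pine - Quarry - Elm - Oak - Corby: 10+8+7+13 = 38
Pine - Quarry - Elm - Corby - Oak: 10+8+11+13 = 42
Pine - Quarry - Corby - Oak - Elm: 10+5+13+7 = 35
Pine - Quarry - Corby - Elm - Oak: 10+5+11+7 = 33
Pine - Elm - Oak - Quarry - Corby: 4+7+12+5 = 28
Pine - Elm - Oak - Corby - Quarry: 4+7+13+5 = 29
… (10 more)
The minimum is 28.
One shortest path: Pine → Elm → Oak → Quarry → Corby.

Shortest open route: 28 miles.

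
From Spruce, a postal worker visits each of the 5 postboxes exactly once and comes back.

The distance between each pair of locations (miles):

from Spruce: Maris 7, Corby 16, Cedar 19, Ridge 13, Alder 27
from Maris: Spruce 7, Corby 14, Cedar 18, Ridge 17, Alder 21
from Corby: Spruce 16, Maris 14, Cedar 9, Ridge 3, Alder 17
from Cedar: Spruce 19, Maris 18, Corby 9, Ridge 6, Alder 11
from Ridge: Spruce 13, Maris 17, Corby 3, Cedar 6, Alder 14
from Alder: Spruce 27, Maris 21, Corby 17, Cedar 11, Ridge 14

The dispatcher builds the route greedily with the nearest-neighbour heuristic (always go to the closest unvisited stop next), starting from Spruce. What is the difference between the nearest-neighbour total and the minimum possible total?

From Spruce: Maris=7, Ridge=13, Corby=16, Cedar=19, Alder=27 → choose Maris (7).
From Maris: Corby=14, Ridge=17, Cedar=18, Alder=21 → choose Corby (14).
From Corby: Ridge=3, Cedar=9, Alder=17 → choose Ridge (3).
From Ridge: Cedar=6, Alder=14 → choose Cedar (6).
From Cedar: Alder=11 → choose Alder (11).
NN route Spruce → Maris → Corby → Ridge → Cedar → Alder → Spruce costs 68.
Optimal: Spruce → Maris → Alder → Cedar → Corby → Ridge → Spruce costs 64 (by enumerating all 60 distinct tours).
Excess = 68 − 64 = 4.

4 miles longer than the optimal tour.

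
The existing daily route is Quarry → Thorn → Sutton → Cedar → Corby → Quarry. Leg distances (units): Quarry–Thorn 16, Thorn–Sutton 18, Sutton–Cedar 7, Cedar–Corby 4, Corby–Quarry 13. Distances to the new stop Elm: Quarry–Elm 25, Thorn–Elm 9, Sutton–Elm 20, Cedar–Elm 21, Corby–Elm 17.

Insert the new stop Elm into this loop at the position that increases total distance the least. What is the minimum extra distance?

+11 — insert Elm between Thorn and Sutton.

Insertion cost between consecutive stops i–j is d(i,Elm) + d(Elm,j) − d(i,j):
  between Quarry and Thorn: 25 + 9 − 16 = 18
  between Thorn and Sutton: 9 + 20 − 18 = 11
  between Sutton and Cedar: 20 + 21 − 7 = 34
  between Cedar and Corby: 21 + 17 − 4 = 34
  between Corby and Quarry: 17 + 25 − 13 = 29
Cheapest insertion is between Thorn and Sutton, adding 11.
New total = 58 + 11 = 69.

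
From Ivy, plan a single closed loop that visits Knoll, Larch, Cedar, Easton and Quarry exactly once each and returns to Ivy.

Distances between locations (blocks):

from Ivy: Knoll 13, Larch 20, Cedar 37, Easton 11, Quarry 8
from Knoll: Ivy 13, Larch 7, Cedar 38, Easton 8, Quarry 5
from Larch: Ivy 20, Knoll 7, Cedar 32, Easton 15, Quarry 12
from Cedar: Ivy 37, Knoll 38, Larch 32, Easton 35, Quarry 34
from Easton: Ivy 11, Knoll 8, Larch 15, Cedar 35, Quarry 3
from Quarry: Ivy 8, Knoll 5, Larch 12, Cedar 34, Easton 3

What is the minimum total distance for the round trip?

95 blocks — the shortest possible round trip.

Ivy-Knoll-Larch-Cedar-Easton-Quarry-Ivy: 13+7+32+35+3+8 = 98
Ivy-Knoll-Larch-Cedar-Quarry-Easton-Ivy: 13+7+32+34+3+11 = 100
Ivy-Knoll-Larch-Easton-Cedar-Quarry-Ivy: 13+7+15+35+34+8 = 112
Ivy-Knoll-Larch-Easton-Quarry-Cedar-Ivy: 13+7+15+3+34+37 = 109
Ivy-Knoll-Larch-Quarry-Cedar-Easton-Ivy: 13+7+12+34+35+11 = 112
Ivy-Knoll-Larch-Quarry-Easton-Cedar-Ivy: 13+7+12+3+35+37 = 107
Ivy-Knoll-Cedar-Larch-Easton-Quarry-Ivy: 13+38+32+15+3+8 = 109
Ivy-Knoll-Cedar-Larch-Quarry-Easton-Ivy: 13+38+32+12+3+11 = 109
Ivy-Knoll-Cedar-Easton-Larch-Quarry-Ivy: 13+38+35+15+12+8 = 121
Ivy-Knoll-Cedar-Easton-Quarry-Larch-Ivy: 13+38+35+3+12+20 = 121
Ivy-Knoll-Cedar-Quarry-Larch-Easton-Ivy: 13+38+34+12+15+11 = 123
Ivy-Knoll-Cedar-Quarry-Easton-Larch-Ivy: 13+38+34+3+15+20 = 123
Ivy-Knoll-Easton-Larch-Cedar-Quarry-Ivy: 13+8+15+32+34+8 = 110
Ivy-Knoll-Easton-Larch-Quarry-Cedar-Ivy: 13+8+15+12+34+37 = 119
… (46 more)
Ivy-Cedar-Larch-Knoll-Easton-Quarry-Ivy: 37+32+7+8+3+8 = 95  ← best
The minimum is 95.
One optimal route: Ivy → Cedar → Larch → Knoll → Easton → Quarry → Ivy (or its reverse).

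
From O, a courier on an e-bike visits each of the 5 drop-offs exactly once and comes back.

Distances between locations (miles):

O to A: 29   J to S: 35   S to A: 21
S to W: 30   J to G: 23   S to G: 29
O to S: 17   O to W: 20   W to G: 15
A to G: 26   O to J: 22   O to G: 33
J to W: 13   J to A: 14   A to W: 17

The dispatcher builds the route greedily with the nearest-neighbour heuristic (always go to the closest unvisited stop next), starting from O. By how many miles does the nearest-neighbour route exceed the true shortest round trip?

Excess over optimum: 3 miles.

O: S=17, W=20, J=22, A=29, G=33 ⇒ S
S: A=21, G=29, W=30, J=35 ⇒ A
A: J=14, W=17, G=26 ⇒ J
J: W=13, G=23 ⇒ W
W: G=15 ⇒ G
NN route O → S → A → J → W → G → O costs 113.
Optimal: O → S → A → J → G → W → O costs 110 (by enumerating all 60 distinct tours).
Excess = 113 − 110 = 3.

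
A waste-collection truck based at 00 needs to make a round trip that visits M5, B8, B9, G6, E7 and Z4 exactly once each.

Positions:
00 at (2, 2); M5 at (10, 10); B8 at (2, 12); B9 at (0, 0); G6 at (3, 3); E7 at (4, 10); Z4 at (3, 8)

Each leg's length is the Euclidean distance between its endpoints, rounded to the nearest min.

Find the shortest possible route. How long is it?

There are 360 distinct closed tours to check (reversals are equivalent).
00→M5→B8→B9→G6→E7→Z4→00: 11+8+12+4+7+2+6 = 50
00→M5→B8→B9→G6→Z4→E7→00: 11+8+12+4+5+2+8 = 50
00→M5→B8→B9→E7→G6→Z4→00: 11+8+12+11+7+5+6 = 60
00→M5→B8→B9→E7→Z4→G6→00: 11+8+12+11+2+5+1 = 50
00→M5→B8→B9→Z4→G6→E7→00: 11+8+12+9+5+7+8 = 60
00→M5→B8→B9→Z4→E7→G6→00: 11+8+12+9+2+7+1 = 50
00→M5→B8→G6→B9→E7→Z4→00: 11+8+9+4+11+2+6 = 51
00→M5→B8→G6→B9→Z4→E7→00: 11+8+9+4+9+2+8 = 51
… (352 more)
00→M5→B8→E7→Z4→G6→B9→00: 11+8+3+2+5+4+3 = 36  ← best
The minimum is 36.
One optimal route: 00 → M5 → B8 → E7 → Z4 → G6 → B9 → 00 (or its reverse).

Minimum total distance: 36 min.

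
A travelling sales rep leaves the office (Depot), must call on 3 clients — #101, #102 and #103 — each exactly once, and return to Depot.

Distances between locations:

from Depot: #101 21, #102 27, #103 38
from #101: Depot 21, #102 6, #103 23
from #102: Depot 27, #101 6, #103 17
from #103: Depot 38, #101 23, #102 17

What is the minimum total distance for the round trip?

There are 3 distinct closed tours to check (reversals are equivalent).
Depot → #101 → #102 → #103 → Depot: 21+6+17+38 = 82
Depot → #101 → #103 → #102 → Depot: 21+23+17+27 = 88
Depot → #102 → #101 → #103 → Depot: 27+6+23+38 = 94
The minimum is 82.
One optimal route: Depot → #101 → #102 → #103 → Depot (or its reverse).

Minimum total distance: 82.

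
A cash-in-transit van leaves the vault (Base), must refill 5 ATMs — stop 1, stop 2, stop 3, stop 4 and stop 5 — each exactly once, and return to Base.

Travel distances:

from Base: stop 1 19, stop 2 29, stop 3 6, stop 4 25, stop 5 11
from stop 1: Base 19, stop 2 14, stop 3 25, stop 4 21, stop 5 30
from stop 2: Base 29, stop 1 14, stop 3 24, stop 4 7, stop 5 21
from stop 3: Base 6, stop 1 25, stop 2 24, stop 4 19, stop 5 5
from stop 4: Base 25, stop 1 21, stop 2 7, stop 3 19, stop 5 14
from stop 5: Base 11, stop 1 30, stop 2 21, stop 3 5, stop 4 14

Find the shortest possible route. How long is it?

There are 60 distinct closed tours to check (reversals are equivalent).
Base - stop 1 - stop 2 - stop 3 - stop 4 - stop 5 - Base: 19+14+24+19+14+11 = 101
Base - stop 1 - stop 2 - stop 3 - stop 5 - stop 4 - Base: 19+14+24+5+14+25 = 101
Base - stop 1 - stop 2 - stop 4 - stop 3 - stop 5 - Base: 19+14+7+19+5+11 = 75
Base - stop 1 - stop 2 - stop 4 - stop 5 - stop 3 - Base: 19+14+7+14+5+6 = 65
Base - stop 1 - stop 2 - stop 5 - stop 3 - stop 4 - Base: 19+14+21+5+19+25 = 103
Base - stop 1 - stop 2 - stop 5 - stop 4 - stop 3 - Base: 19+14+21+14+19+6 = 93
Base - stop 1 - stop 3 - stop 2 - stop 4 - stop 5 - Base: 19+25+24+7+14+11 = 100
Base - stop 1 - stop 3 - stop 2 - stop 5 - stop 4 - Base: 19+25+24+21+14+25 = 128
Base - stop 1 - stop 3 - stop 4 - stop 2 - stop 5 - Base: 19+25+19+7+21+11 = 102
Base - stop 1 - stop 3 - stop 4 - stop 5 - stop 2 - Base: 19+25+19+14+21+29 = 127
Base - stop 1 - stop 3 - stop 5 - stop 2 - stop 4 - Base: 19+25+5+21+7+25 = 102
Base - stop 1 - stop 3 - stop 5 - stop 4 - stop 2 - Base: 19+25+5+14+7+29 = 99
Base - stop 1 - stop 4 - stop 2 - stop 3 - stop 5 - Base: 19+21+7+24+5+11 = 87
Base - stop 1 - stop 4 - stop 2 - stop 5 - stop 3 - Base: 19+21+7+21+5+6 = 79
… (46 more)
The minimum is 65.
One optimal route: Base → stop 1 → stop 2 → stop 4 → stop 5 → stop 3 → Base (or its reverse).

Shortest round trip = 65.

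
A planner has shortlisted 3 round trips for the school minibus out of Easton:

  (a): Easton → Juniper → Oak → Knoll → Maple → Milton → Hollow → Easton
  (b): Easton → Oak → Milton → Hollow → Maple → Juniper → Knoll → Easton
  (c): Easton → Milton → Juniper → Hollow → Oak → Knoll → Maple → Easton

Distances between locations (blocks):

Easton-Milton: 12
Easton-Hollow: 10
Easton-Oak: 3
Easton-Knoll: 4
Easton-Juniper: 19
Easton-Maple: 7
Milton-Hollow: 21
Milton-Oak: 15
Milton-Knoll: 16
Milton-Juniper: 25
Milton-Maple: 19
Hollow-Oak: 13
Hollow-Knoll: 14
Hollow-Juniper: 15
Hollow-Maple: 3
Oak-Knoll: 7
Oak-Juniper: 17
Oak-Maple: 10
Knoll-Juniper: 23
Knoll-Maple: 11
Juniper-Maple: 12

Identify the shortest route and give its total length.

(a): 19 + 17 + 7 + 11 + 19 + 21 + 10 = 104
(b): 3 + 15 + 21 + 3 + 12 + 23 + 4 = 81
(c): 12 + 25 + 15 + 13 + 7 + 11 + 7 = 90

Shortest is (b), total 81 blocks.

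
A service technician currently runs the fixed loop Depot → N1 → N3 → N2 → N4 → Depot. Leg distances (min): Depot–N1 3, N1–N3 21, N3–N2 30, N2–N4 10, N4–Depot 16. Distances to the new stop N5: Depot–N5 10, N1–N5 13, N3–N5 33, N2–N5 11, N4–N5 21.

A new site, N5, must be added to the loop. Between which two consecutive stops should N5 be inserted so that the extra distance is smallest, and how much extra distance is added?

Adding 14 min by placing N5 on the N3–N2 leg.

Insertion cost between consecutive stops i–j is d(i,N5) + d(N5,j) − d(i,j):
  between Depot and N1: 10 + 13 − 3 = 20
  between N1 and N3: 13 + 33 − 21 = 25
  between N3 and N2: 33 + 11 − 30 = 14
  between N2 and N4: 11 + 21 − 10 = 22
  between N4 and Depot: 21 + 10 − 16 = 15
Cheapest insertion is between N3 and N2, adding 14.
New total = 80 + 14 = 94.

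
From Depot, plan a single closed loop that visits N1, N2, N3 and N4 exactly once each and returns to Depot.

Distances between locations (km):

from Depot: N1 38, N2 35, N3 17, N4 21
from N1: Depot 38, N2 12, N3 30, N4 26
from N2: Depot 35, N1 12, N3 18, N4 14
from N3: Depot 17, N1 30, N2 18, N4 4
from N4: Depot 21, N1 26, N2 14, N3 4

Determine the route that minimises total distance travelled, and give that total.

Minimum total distance: 85 km.

Depot→N1→N2→N3→N4→Depot: 38+12+18+4+21 = 93
Depot→N1→N2→N4→N3→Depot: 38+12+14+4+17 = 85
Depot→N1→N3→N2→N4→Depot: 38+30+18+14+21 = 121
Depot→N1→N3→N4→N2→Depot: 38+30+4+14+35 = 121
Depot→N1→N4→N2→N3→Depot: 38+26+14+18+17 = 113
Depot→N1→N4→N3→N2→Depot: 38+26+4+18+35 = 121
Depot→N2→N1→N3→N4→Depot: 35+12+30+4+21 = 102
Depot→N2→N1→N4→N3→Depot: 35+12+26+4+17 = 94
Depot→N2→N3→N1→N4→Depot: 35+18+30+26+21 = 130
Depot→N2→N4→N1→N3→Depot: 35+14+26+30+17 = 122
Depot→N3→N1→N2→N4→Depot: 17+30+12+14+21 = 94
Depot→N3→N2→N1→N4→Depot: 17+18+12+26+21 = 94
The minimum is 85.
One optimal route: Depot → N1 → N2 → N4 → N3 → Depot (or its reverse).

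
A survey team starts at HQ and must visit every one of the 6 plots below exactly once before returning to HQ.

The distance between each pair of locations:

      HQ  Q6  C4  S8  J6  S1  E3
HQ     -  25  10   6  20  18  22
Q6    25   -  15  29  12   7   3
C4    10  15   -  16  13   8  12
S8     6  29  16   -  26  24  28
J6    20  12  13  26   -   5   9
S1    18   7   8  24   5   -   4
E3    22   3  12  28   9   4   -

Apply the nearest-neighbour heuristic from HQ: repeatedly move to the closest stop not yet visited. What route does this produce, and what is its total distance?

Nearest-neighbour total = 69; route HQ → S8 → C4 → S1 → E3 → Q6 → J6 → HQ.

From HQ: distances to unvisited — S8=6, C4=10, S1=18, J6=20, E3=22, Q6=25. Nearest is S8 (6).
From S8: distances to unvisited — C4=16, S1=24, J6=26, E3=28, Q6=29. Nearest is C4 (16).
From C4: distances to unvisited — S1=8, E3=12, J6=13, Q6=15. Nearest is S1 (8).
From S1: distances to unvisited — E3=4, J6=5, Q6=7. Nearest is E3 (4).
From E3: distances to unvisited — Q6=3, J6=9. Nearest is Q6 (3).
From Q6: distances to unvisited — J6=12. Nearest is J6 (12).
Return J6→HQ: 20.
Total = 6 + 16 + 8 + 4 + 3 + 12 + 20 = 69.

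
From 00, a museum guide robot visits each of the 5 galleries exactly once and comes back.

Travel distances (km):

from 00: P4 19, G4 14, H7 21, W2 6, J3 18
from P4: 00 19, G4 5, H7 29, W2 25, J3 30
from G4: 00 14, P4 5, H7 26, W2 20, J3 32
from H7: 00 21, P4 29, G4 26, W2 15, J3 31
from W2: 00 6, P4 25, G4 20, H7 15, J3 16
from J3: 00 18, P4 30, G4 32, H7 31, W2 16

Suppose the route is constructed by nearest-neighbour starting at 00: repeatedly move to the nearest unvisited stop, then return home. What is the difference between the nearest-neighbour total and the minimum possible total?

From 00: W2=6, G4=14, J3=18, P4=19, H7=21 → choose W2 (6).
From W2: H7=15, J3=16, G4=20, P4=25 → choose H7 (15).
From H7: G4=26, P4=29, J3=31 → choose G4 (26).
From G4: P4=5, J3=32 → choose P4 (5).
From P4: J3=30 → choose J3 (30).
NN route 00 → W2 → H7 → G4 → P4 → J3 → 00 costs 100.
Optimal: 00 → G4 → P4 → H7 → W2 → J3 → 00 costs 97 (by enumerating all 60 distinct tours).
Excess = 100 − 97 = 3.

The nearest-neighbour route is 3 km longer than optimal.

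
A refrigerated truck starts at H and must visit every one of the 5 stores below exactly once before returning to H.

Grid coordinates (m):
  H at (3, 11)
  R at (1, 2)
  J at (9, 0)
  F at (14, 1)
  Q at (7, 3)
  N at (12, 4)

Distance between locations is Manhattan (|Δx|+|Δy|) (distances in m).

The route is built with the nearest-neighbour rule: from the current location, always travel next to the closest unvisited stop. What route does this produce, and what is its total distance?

H → [R:11 / Q:12 / N:16 / J:17 / F:21] → R (11)
R → [Q:7 / J:10 / N:13 / F:14] → Q (7)
Q → [J:5 / N:6 / F:9] → J (5)
J → [F:6 / N:7] → F (6)
F → [N:5] → N (5)
Return N→H: 16.
Total = 11 + 7 + 5 + 6 + 5 + 16 = 50.

Total distance 50 m via the nearest-neighbour route H → R → Q → J → F → N → H.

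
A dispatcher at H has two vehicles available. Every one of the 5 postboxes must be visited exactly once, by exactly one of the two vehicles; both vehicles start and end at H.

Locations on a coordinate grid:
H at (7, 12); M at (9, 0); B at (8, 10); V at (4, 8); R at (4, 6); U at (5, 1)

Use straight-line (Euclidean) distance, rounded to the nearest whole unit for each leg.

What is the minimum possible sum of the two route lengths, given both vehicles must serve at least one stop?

There are 2^4 − 1 = 15 ways to divide the 5 stops into two non-empty groups. For each, the best each vehicle can do is its own shortest tour through its group:
  {M} + {B, V, R, U}: 24 + 23 = 47
  {B} + {M, V, R, U}: 4 + 28 = 32
  {M, B} + {V, R, U}: 24 + 23 = 47
  {V} + {M, B, R, U}: 10 + 28 = 38
  {M, V} + {B, R, U}: 26 + 23 = 49
  {B, V} + {M, R, U}: 11 + 28 = 39
  … (15 splits in total)
Best: vehicle 1 H → B → H = 4; vehicle 2 H → M → U → R → V → H = 28; combined 32.

Minimum combined distance: 32.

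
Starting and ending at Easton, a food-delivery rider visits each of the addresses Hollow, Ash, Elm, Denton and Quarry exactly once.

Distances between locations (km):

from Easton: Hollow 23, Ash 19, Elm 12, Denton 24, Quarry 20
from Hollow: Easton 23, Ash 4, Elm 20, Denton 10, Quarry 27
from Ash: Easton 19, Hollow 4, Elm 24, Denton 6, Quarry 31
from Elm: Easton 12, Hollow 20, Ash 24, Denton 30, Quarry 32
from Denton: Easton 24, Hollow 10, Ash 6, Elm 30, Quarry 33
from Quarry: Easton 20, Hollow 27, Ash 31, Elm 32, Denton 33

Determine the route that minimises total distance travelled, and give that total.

With 5 stops there are 5!/2 = 60 distinct round trips (a route and its reverse cost the same).
Easton → Hollow → Ash → Elm → Denton → Quarry → Easton: 23+4+24+30+33+20 = 134
Easton → Hollow → Ash → Elm → Quarry → Denton → Easton: 23+4+24+32+33+24 = 140
Easton → Hollow → Ash → Denton → Elm → Quarry → Easton: 23+4+6+30+32+20 = 115
Easton → Hollow → Ash → Denton → Quarry → Elm → Easton: 23+4+6+33+32+12 = 110
Easton → Hollow → Ash → Quarry → Elm → Denton → Easton: 23+4+31+32+30+24 = 144
Easton → Hollow → Ash → Quarry → Denton → Elm → Easton: 23+4+31+33+30+12 = 133
Easton → Hollow → Elm → Ash → Denton → Quarry → Easton: 23+20+24+6+33+20 = 126
Easton → Hollow → Elm → Ash → Quarry → Denton → Easton: 23+20+24+31+33+24 = 155
Easton → Hollow → Elm → Denton → Ash → Quarry → Easton: 23+20+30+6+31+20 = 130
Easton → Hollow → Elm → Denton → Quarry → Ash → Easton: 23+20+30+33+31+19 = 156
Easton → Hollow → Elm → Quarry → Ash → Denton → Easton: 23+20+32+31+6+24 = 136
Easton → Hollow → Elm → Quarry → Denton → Ash → Easton: 23+20+32+33+6+19 = 133
Easton → Hollow → Denton → Ash → Elm → Quarry → Easton: 23+10+6+24+32+20 = 115
Easton → Hollow → Denton → Ash → Quarry → Elm → Easton: 23+10+6+31+32+12 = 114
… (46 more)
Easton → Elm → Hollow → Ash → Denton → Quarry → Easton: 12+20+4+6+33+20 = 95  ← best
The minimum is 95.
One optimal route: Easton → Elm → Hollow → Ash → Denton → Quarry → Easton (or its reverse).

Minimum total distance: 95 km.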